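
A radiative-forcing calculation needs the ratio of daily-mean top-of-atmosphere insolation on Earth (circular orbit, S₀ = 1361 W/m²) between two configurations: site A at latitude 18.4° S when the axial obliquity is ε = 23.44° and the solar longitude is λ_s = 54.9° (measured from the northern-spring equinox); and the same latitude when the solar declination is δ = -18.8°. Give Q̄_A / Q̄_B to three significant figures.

Q̄_A / Q̄_B ≈ 0.697

— Configuration A (φ=-18.4°):
Solar declination: sin δ = sin ε · sin λ_s = sin 23.44° × sin 54.9° = 0.32545, so δ = +18.993°.
cos H₀ = −tan(-18.4°) tan(+18.993°) = 0.1145, H₀ = 1.4560 rad.
Bracket: H₀ sin φ sin δ + cos φ cos δ sin H₀ = 1.4560×-0.31565×0.32545 + 0.94888×0.94556×0.99342 = -0.149572 + 0.891319 = 0.741747.
Q̄ = (S₀/π) × [bracket] = (1361/π) × 0.741747 = 321.34 W/m².
— Configuration B (φ=-18.4°):
cos H₀ = −tan(-18.4°) tan(-18.800°) = -0.1132, H₀ = 1.6843 rad.
Bracket: H₀ sin φ sin δ + cos φ cos δ sin H₀ = 1.6843×-0.31565×-0.32227 + 0.94888×0.94665×0.99357 = 0.171335 + 0.892481 = 1.063816.
Q̄ = (S₀/π) × [bracket] = (1361/π) × 1.063816 = 460.87 W/m².
Ratio Q̄_A / Q̄_B = 321.34 / 460.87 = 0.6972.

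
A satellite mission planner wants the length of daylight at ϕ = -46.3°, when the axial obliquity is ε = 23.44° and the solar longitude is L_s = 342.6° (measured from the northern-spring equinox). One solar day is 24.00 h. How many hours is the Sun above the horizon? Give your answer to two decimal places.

Solar declination: sin δ = sin ε · sin L_s = sin 23.44° × sin 342.6° = -0.11895, so δ = -6.832°.
cos h₀ = −tan ϕ · tan δ = −tan(-46.3°) × tan(-6.832°) = -0.1254, so h₀ = 1.6965 rad = 97.20°.
Daylight = 2h₀/(2π) × 24.00 h = (1.6965/π) × 24.00 = 12.96 h.

12.96 h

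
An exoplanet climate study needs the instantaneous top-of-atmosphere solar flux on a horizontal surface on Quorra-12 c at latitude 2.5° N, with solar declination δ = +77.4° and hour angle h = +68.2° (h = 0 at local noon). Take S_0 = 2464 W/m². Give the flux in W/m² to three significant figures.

cos θ_z = sin ϕ sin δ + cos ϕ cos δ cos h = 0.042569 + 0.080934 = 0.123503.
Flux = S_0 · cos θ_z = 2464 × 0.123503 = 304.3 W/m².

304 W/m²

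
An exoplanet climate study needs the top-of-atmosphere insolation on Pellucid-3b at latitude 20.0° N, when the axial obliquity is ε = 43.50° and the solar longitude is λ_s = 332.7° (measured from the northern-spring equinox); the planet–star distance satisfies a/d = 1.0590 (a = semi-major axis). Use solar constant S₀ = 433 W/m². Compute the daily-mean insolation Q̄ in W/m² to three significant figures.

Q̄ ≈ 113 W/m²

Solar declination: sin δ = sin ε · sin λ_s = sin 43.50° × sin 332.7° = -0.31571, so δ = -18.404°.
cos H₀ = −tan(+20.0°) tan(-18.404°) = 0.1211, H₀ = 1.4494 rad.
Bracket: H₀ sin φ sin δ + cos φ cos δ sin H₀ = 1.4494×0.34202×-0.31571 + 0.93969×0.94885×0.99264 = -0.156505 + 0.885062 = 0.728557.
Inverse-square distance factor (a/d)² = 1.0590² = 1.121481.
Q̄ = (S₀/π) × 1.121481 × [bracket] = (433/π) × 1.121481 × 0.728557 = 112.6 W/m².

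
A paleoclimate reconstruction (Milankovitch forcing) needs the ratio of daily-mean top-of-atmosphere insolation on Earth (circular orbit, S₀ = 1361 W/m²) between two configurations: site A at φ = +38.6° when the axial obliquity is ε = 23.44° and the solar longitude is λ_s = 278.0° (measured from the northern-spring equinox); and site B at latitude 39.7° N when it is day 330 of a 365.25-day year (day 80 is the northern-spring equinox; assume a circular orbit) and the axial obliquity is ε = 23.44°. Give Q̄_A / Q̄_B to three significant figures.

Q̄_A / Q̄_B ≈ 0.964

— Configuration A (φ=+38.6°):
Solar declination: sin δ = sin ε · sin λ_s = sin 23.44° × sin 278.0° = -0.39392, so δ = -23.198°.
cos H₀ = −tan(+38.6°) tan(-23.198°) = 0.3421, H₀ = 1.2216 rad.
Bracket: H₀ sin φ sin δ + cos φ cos δ sin H₀ = 1.2216×0.62388×-0.39392 + 0.78152×0.91915×0.93966 = -0.300219 + 0.674990 = 0.374771.
Q̄ = (S₀/π) × [bracket] = (1361/π) × 0.374771 = 162.36 W/m².
— Configuration B (φ=+39.7°):
Solar longitude: λ_s = 360° × (330 − 80)/365.25 = 246.407°.
sin δ = sin 23.44° × sin 246.407° = -0.36454, so δ = -21.379°.
cos H₀ = −tan(+39.7°) tan(-21.379°) = 0.3250, H₀ = 1.2398 rad.
Bracket: H₀ sin φ sin δ + cos φ cos δ sin H₀ = 1.2398×0.63877×-0.36454 + 0.76940×0.93119×0.94571 = -0.288696 + 0.677561 = 0.388865.
Q̄ = (S₀/π) × [bracket] = (1361/π) × 0.388865 = 168.46 W/m².
Ratio Q̄_A / Q̄_B = 162.36 / 168.46 = 0.9638.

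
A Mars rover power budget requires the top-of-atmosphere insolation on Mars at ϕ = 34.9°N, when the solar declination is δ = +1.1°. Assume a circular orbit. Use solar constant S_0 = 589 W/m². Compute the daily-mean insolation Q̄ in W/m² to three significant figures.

Q̄ ≈ 157 W/m²

cos h₀ = −tan(+34.9°) tan(+1.100°) = -0.0134, h₀ = 1.5842 rad.
Bracket: h₀ sin ϕ sin δ + cos ϕ cos δ sin h₀ = 1.5842×0.57215×0.01920 + 0.82015×0.99982×0.99991 = 0.017403 + 0.819929 = 0.837332.
Q̄ = (S_0/π) × [bracket] = (589/π) × 0.837332 = 157.0 W/m².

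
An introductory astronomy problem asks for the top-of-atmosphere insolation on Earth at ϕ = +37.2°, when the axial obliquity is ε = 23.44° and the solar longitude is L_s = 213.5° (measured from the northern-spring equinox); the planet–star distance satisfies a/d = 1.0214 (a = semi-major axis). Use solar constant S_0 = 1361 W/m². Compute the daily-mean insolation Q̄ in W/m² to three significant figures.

Q̄ ≈ 262 W/m²

Solar declination: sin δ = sin ε · sin L_s = sin 23.44° × sin 213.5° = -0.21955, so δ = -12.683°.
cos h₀ = −tan(+37.2°) tan(-12.683°) = 0.1708, h₀ = 1.3991 rad.
Bracket: h₀ sin ϕ sin δ + cos ϕ cos δ sin h₀ = 1.3991×0.60460×-0.21955 + 0.79653×0.97560×0.98530 = -0.185716 + 0.765671 = 0.579955.
Inverse-square distance factor (a/d)² = 1.0214² = 1.043258.
Q̄ = (S_0/π) × 1.043258 × [bracket] = (1361/π) × 1.043258 × 0.579955 = 262.1 W/m².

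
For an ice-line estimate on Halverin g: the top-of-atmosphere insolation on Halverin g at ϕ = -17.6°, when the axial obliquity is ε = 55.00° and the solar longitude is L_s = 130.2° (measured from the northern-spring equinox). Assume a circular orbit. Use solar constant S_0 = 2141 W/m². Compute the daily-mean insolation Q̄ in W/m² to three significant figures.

Q̄ ≈ 321 W/m²

Solar declination: sin δ = sin ε · sin L_s = sin 55.00° × sin 130.2° = 0.62567, so δ = +38.731°.
cos h₀ = −tan(-17.6°) tan(+38.731°) = 0.2544, h₀ = 1.3135 rad.
Bracket: h₀ sin ϕ sin δ + cos ϕ cos δ sin h₀ = 1.3135×-0.30237×0.62567 + 0.95319×0.78009×0.96709 = -0.248493 + 0.719103 = 0.470610.
Q̄ = (S_0/π) × [bracket] = (2141/π) × 0.470610 = 320.7 W/m².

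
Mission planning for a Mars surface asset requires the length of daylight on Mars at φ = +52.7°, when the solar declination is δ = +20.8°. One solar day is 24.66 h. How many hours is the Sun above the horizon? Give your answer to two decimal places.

cos H₀ = −tan φ · tan δ = −tan(+52.7°) × tan(+20.800°) = -0.4986, so H₀ = 2.0928 rad = 119.91°.
Daylight = 2H₀/(2π) × 24.66 h = (2.0928/π) × 24.66 = 16.43 h.

16.43 h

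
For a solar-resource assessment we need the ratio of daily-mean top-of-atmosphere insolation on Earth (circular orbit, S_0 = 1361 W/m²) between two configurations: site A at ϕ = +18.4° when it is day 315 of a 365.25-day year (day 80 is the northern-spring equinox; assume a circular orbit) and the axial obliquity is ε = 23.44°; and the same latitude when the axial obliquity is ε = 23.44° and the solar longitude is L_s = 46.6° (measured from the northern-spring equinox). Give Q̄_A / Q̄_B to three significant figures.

Q̄_A / Q̄_B ≈ 0.712

— Configuration A (ϕ=+18.4°):
Solar longitude: L_s = 360° × (315 − 80)/365.25 = 231.622°.
sin δ = sin 23.44° × sin 231.622° = -0.31184, so δ = -18.170°.
cos h₀ = −tan(+18.4°) tan(-18.170°) = 0.1092, h₀ = 1.4614 rad.
Bracket: h₀ sin ϕ sin δ + cos ϕ cos δ sin h₀ = 1.4614×0.31565×-0.31184 + 0.94888×0.95013×0.99402 = -0.143849 + 0.896168 = 0.752319.
Q̄ = (S_0/π) × [bracket] = (1361/π) × 0.752319 = 325.92 W/m².
— Configuration B (ϕ=+18.4°):
Solar declination: sin δ = sin ε · sin L_s = sin 23.44° × sin 46.6° = 0.28902, so δ = +16.799°.
cos h₀ = −tan(+18.4°) tan(+16.799°) = -0.1004, h₀ = 1.6714 rad.
Bracket: h₀ sin ϕ sin δ + cos ϕ cos δ sin h₀ = 1.6714×0.31565×0.28902 + 0.94888×0.95732×0.99494 = 0.152480 + 0.903785 = 1.056265.
Q̄ = (S_0/π) × [bracket] = (1361/π) × 1.056265 = 457.59 W/m².
Ratio Q̄_A / Q̄_B = 325.92 / 457.59 = 0.7123.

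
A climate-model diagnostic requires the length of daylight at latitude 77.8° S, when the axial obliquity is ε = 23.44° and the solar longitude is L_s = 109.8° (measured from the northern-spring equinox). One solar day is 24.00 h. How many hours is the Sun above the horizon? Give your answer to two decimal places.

Solar declination: sin δ = sin ε · sin L_s = sin 23.44° × sin 109.8° = 0.37427, so δ = +21.979°.
cos h₀ = −tan ϕ · tan δ = 1.8668 ≥ 1, so the Sun never rises (polar night) and h₀ = 0.
Daylight = 2h₀/(2π) × 24.00 h = (0.0000/π) × 24.00 = 0.00 h.

0.00 h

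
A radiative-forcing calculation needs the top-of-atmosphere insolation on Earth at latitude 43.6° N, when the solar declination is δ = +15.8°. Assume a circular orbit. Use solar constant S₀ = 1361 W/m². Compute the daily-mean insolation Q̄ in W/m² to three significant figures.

cos H₀ = −tan(+43.6°) tan(+15.800°) = -0.2695, H₀ = 1.8436 rad.
Bracket: H₀ sin φ sin δ + cos φ cos δ sin H₀ = 1.8436×0.68962×0.27228 + 0.72417×0.96222×0.96301 = 0.346172 + 0.671036 = 1.017208.
Q̄ = (S₀/π) × [bracket] = (1361/π) × 1.017208 = 440.7 W/m².

Q̄ ≈ 441 W/m²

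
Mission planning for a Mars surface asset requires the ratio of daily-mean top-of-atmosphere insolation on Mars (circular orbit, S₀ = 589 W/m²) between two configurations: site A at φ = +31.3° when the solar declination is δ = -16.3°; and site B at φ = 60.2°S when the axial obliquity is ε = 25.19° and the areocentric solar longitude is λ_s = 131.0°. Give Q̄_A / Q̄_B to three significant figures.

Q̄_A / Q̄_B ≈ 5.12

— Configuration A (φ=+31.3°):
cos H₀ = −tan(+31.3°) tan(-16.300°) = 0.1778, H₀ = 1.3921 rad.
Bracket: H₀ sin φ sin δ + cos φ cos δ sin H₀ = 1.3921×0.51952×-0.28067 + 0.85446×0.95981×0.98407 = -0.202987 + 0.807055 = 0.604068.
Q̄ = (S₀/π) × [bracket] = (589/π) × 0.604068 = 113.25 W/m².
— Configuration B (φ=-60.2°):
sin δ = sin 25.19° × sin 131.0° = 0.32122, so δ = +18.737°.
cos H₀ = −tan(-60.2°) tan(+18.737°) = 0.5923, H₀ = 0.9369 rad.
Bracket: H₀ sin φ sin δ + cos φ cos δ sin H₀ = 0.9369×-0.86777×0.32122 + 0.49697×0.94700×0.80574 = -0.261156 + 0.379206 = 0.118050.
Q̄ = (S₀/π) × [bracket] = (589/π) × 0.118050 = 22.133 W/m².
Ratio Q̄_A / Q̄_B = 113.25 / 22.133 = 5.117.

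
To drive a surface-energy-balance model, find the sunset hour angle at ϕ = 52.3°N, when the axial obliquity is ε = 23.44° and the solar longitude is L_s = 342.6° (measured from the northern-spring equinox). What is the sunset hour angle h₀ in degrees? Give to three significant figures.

Solar declination: sin δ = sin ε · sin L_s = sin 23.44° × sin 342.6° = -0.11895, so δ = -6.832°.
cos h₀ = −tan ϕ · tan δ = −tan(+52.3°) × tan(-6.832°) = 0.1550, so h₀ = 1.4152 rad = 81.08°.

h₀ = 81.1°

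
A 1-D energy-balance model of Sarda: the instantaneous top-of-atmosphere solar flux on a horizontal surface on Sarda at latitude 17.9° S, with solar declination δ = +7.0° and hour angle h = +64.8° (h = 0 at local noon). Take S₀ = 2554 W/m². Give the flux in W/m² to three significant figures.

cos θ_z = sin φ sin δ + cos φ cos δ cos h = -0.037457 + 0.402149 = 0.364692.
Flux = S₀ · cos θ_z = 2554 × 0.364692 = 931.4 W/m².

931 W/m²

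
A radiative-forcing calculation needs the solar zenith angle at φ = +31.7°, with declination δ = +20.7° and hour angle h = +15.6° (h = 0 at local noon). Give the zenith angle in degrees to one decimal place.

cos θ_z = sin φ sin δ + cos φ cos δ cos h = 0.185741 + 0.766568 = 0.952309.
θ_z = arccos(0.952309) = 17.8°.

θ_z = 17.8°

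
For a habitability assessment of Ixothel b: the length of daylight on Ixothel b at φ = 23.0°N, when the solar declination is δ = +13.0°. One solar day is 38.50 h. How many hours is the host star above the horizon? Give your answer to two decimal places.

cos H₀ = −tan φ · tan δ = −tan(+23.0°) × tan(+13.000°) = -0.0980, so H₀ = 1.6690 rad = 95.62°.
Daylight = 2H₀/(2π) × 38.50 h = (1.6690/π) × 38.50 = 20.45 h.

20.45 h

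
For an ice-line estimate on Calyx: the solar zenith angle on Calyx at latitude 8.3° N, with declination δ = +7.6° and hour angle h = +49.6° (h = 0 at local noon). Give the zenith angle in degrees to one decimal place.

θ_z = 49.1°

cos θ_z = sin φ sin δ + cos φ cos δ cos h = 0.019092 + 0.635698 = 0.654790.
θ_z = arccos(0.654790) = 49.1°.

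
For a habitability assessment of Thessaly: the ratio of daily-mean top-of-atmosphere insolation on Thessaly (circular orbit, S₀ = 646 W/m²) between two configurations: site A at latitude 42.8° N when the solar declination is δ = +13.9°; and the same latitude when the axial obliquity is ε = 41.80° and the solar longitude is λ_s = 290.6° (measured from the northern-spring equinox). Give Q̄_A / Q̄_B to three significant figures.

— Configuration A (φ=+42.8°):
cos H₀ = −tan(+42.8°) tan(+13.900°) = -0.2292, H₀ = 1.8020 rad.
Bracket: H₀ sin φ sin δ + cos φ cos δ sin H₀ = 1.8020×0.67944×0.24023 + 0.73373×0.97072×0.97339 = 0.294126 + 0.693294 = 0.987420.
Q̄ = (S₀/π) × [bracket] = (646/π) × 0.987420 = 203.04 W/m².
— Configuration B (φ=+42.8°):
Solar declination: sin δ = sin ε · sin λ_s = sin 41.80° × sin 290.6° = -0.62391, so δ = -38.603°.
cos H₀ = −tan(+42.8°) tan(-38.603°) = 0.7393, H₀ = 0.7388 rad.
Bracket: H₀ sin φ sin δ + cos φ cos δ sin H₀ = 0.7388×0.67944×-0.62391 + 0.73373×0.78149×0.67339 = -0.313184 + 0.386124 = 0.072940.
Q̄ = (S₀/π) × [bracket] = (646/π) × 0.072940 = 14.999 W/m².
Ratio Q̄_A / Q̄_B = 203.04 / 14.999 = 13.54.

Q̄_A / Q̄_B ≈ 13.5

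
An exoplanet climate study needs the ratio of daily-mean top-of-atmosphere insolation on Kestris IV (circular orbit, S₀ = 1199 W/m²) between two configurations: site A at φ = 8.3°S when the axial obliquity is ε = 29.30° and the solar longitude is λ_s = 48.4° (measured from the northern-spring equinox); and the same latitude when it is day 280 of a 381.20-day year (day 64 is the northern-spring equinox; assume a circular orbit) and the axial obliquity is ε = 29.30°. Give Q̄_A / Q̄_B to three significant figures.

Q̄_A / Q̄_B ≈ 0.827

— Configuration A (φ=-8.3°):
Solar declination: sin δ = sin ε · sin λ_s = sin 29.30° × sin 48.4° = 0.36596, so δ = +21.467°.
cos H₀ = −tan(-8.3°) tan(+21.467°) = 0.0574, H₀ = 1.5134 rad.
Bracket: H₀ sin φ sin δ + cos φ cos δ sin H₀ = 1.5134×-0.14436×0.36596 + 0.98953×0.93063×0.99835 = -0.079953 + 0.919367 = 0.839414.
Q̄ = (S₀/π) × [bracket] = (1199/π) × 0.839414 = 320.37 W/m².
— Configuration B (φ=-8.3°):
Solar longitude: λ_s = 360° × (280 − 64)/381.20 = 203.987°.
sin δ = sin 29.30° × sin 203.987° = -0.19895, so δ = -11.476°.
cos H₀ = −tan(-8.3°) tan(-11.476°) = -0.0296, H₀ = 1.6004 rad.
Bracket: H₀ sin φ sin δ + cos φ cos δ sin H₀ = 1.6004×-0.14436×-0.19895 + 0.98953×0.98001×0.99956 = 0.045964 + 0.969323 = 1.015287.
Q̄ = (S₀/π) × [bracket] = (1199/π) × 1.015287 = 387.49 W/m².
Ratio Q̄_A / Q̄_B = 320.37 / 387.49 = 0.8268.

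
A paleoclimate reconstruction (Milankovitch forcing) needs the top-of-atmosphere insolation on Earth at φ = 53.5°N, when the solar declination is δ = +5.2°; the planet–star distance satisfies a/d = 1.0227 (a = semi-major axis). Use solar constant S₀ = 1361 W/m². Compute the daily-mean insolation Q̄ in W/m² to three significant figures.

Q̄ ≈ 322 W/m²

cos H₀ = −tan(+53.5°) tan(+5.200°) = -0.1230, H₀ = 1.6941 rad.
Bracket: H₀ sin φ sin δ + cos φ cos δ sin H₀ = 1.6941×0.80386×0.09063 + 0.59482×0.99588×0.99241 = 0.123422 + 0.587873 = 0.711295.
Inverse-square distance factor (a/d)² = 1.0227² = 1.045915.
Q̄ = (S₀/π) × 1.045915 × [bracket] = (1361/π) × 1.045915 × 0.711295 = 322.3 W/m².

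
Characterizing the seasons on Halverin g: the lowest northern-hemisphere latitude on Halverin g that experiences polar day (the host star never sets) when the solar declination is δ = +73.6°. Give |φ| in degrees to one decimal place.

|φ| = 16.4°

Polar day requires cos H₀ = −tan φ tan δ ≤ −1, i.e. tan φ tan δ ≥ 1.
The boundary is |tan φ| · |tan δ| = 1, so |φ| = 90° − |δ| = 90° − 73.6° = 16.4° in the northern hemisphere.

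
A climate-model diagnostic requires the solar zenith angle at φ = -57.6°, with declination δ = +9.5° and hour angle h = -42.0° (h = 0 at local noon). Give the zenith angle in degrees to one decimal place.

θ_z = 75.3°

cos θ_z = sin φ sin δ + cos φ cos δ cos h = -0.139354 + 0.392736 = 0.253382.
θ_z = arccos(0.253382) = 75.3°.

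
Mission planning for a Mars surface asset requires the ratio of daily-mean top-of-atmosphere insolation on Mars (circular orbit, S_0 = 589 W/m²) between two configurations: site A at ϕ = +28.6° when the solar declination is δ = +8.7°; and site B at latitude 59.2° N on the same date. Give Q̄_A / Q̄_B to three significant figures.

— Configuration A (ϕ=+28.6°):
cos h₀ = −tan(+28.6°) tan(+8.700°) = -0.0834, h₀ = 1.6543 rad.
Bracket: h₀ sin ϕ sin δ + cos ϕ cos δ sin h₀ = 1.6543×0.47869×0.15126 + 0.87798×0.98849×0.99651 = 0.119782 + 0.864846 = 0.984628.
Q̄ = (S_0/π) × [bracket] = (589/π) × 0.984628 = 184.60 W/m².
— Configuration B (ϕ=+59.2°):
cos h₀ = −tan(+59.2°) tan(+8.700°) = -0.2567, h₀ = 1.8304 rad.
Bracket: h₀ sin ϕ sin δ + cos ϕ cos δ sin h₀ = 1.8304×0.85896×0.15126 + 0.51204×0.98849×0.96649 = 0.237817 + 0.489185 = 0.727002.
Q̄ = (S_0/π) × [bracket] = (589/π) × 0.727002 = 136.30 W/m².
Ratio Q̄_A / Q̄_B = 184.60 / 136.30 = 1.354.

Q̄_A / Q̄_B ≈ 1.35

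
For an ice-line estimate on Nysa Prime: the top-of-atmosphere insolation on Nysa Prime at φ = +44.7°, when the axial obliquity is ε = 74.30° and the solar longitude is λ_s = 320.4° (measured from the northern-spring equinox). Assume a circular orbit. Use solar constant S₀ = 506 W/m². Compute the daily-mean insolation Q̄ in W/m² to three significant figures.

Solar declination: sin δ = sin ε · sin λ_s = sin 74.30° × sin 320.4° = -0.61364, so δ = -37.853°.
cos H₀ = −tan(+44.7°) tan(-37.853°) = 0.7691, H₀ = 0.6934 rad.
Bracket: H₀ sin φ sin δ + cos φ cos δ sin H₀ = 0.6934×0.70339×-0.61364 + 0.71080×0.78958×0.63916 = -0.299291 + 0.358718 = 0.059427.
Q̄ = (S₀/π) × [bracket] = (506/π) × 0.059427 = 9.572 W/m².

Q̄ ≈ 9.57 W/m²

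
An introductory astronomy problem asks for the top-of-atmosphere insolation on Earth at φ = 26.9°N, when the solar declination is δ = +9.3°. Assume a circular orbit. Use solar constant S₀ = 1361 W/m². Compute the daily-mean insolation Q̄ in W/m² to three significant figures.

cos H₀ = −tan(+26.9°) tan(+9.300°) = -0.0831, H₀ = 1.6540 rad.
Bracket: H₀ sin φ sin δ + cos φ cos δ sin H₀ = 1.6540×0.45243×0.16160 + 0.89180×0.98686×0.99654 = 0.120928 + 0.877037 = 0.997965.
Q̄ = (S₀/π) × [bracket] = (1361/π) × 0.997965 = 432.3 W/m².

Q̄ ≈ 432 W/m²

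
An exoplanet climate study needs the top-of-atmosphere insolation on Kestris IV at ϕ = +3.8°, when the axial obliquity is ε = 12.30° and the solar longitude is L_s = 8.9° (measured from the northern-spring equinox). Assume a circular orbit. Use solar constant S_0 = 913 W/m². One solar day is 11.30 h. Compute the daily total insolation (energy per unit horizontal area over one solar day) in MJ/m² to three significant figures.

Solar declination: sin δ = sin ε · sin L_s = sin 12.30° × sin 8.9° = 0.03296, so δ = +1.889°.
cos h₀ = −tan(+3.8°) tan(+1.889°) = -0.0022, h₀ = 1.5730 rad.
Bracket: h₀ sin ϕ sin δ + cos ϕ cos δ sin h₀ = 1.5730×0.06627×0.03296 + 0.99780×0.99946×1.00000 = 0.003436 + 0.997261 = 1.000697.
Q̄ = (S_0/π) × [bracket] = (913/π) × 1.000697 = 290.82 W/m².
Daily total = Q̄ × 11.30 h × 3600 s/h = 290.82 × 11.30 × 3600 / 10⁶ = 11.83 MJ/m².

11.8 MJ/m²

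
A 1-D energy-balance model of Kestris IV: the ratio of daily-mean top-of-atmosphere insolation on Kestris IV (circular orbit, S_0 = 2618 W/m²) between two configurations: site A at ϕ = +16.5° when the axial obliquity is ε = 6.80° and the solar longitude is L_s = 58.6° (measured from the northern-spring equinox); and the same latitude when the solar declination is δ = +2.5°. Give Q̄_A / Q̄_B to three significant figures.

— Configuration A (ϕ=+16.5°):
Solar declination: sin δ = sin ε · sin L_s = sin 6.80° × sin 58.6° = 0.10106, so δ = +5.800°.
cos h₀ = −tan(+16.5°) tan(+5.800°) = -0.0301, h₀ = 1.6009 rad.
Bracket: h₀ sin ϕ sin δ + cos ϕ cos δ sin h₀ = 1.6009×0.28402×0.10106 + 0.95882×0.99488×0.99955 = 0.045951 + 0.953482 = 0.999433.
Q̄ = (S_0/π) × [bracket] = (2618/π) × 0.999433 = 832.86 W/m².
— Configuration B (ϕ=+16.5°):
cos h₀ = −tan(+16.5°) tan(+2.500°) = -0.0129, h₀ = 1.5837 rad.
Bracket: h₀ sin ϕ sin δ + cos ϕ cos δ sin h₀ = 1.5837×0.28402×0.04362 + 0.95882×0.99905×0.99992 = 0.019620 + 0.957832 = 0.977452.
Q̄ = (S_0/π) × [bracket] = (2618/π) × 0.977452 = 814.55 W/m².
Ratio Q̄_A / Q̄_B = 832.86 / 814.55 = 1.022.

Q̄_A / Q̄_B ≈ 1.02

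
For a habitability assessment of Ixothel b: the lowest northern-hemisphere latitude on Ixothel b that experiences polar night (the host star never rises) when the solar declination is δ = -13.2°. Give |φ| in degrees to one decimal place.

|φ| = 76.8°

Polar night requires cos H₀ = −tan φ tan δ ≥ 1, i.e. tan φ tan δ ≤ −1.
The boundary is |tan φ| · |tan δ| = 1, so |φ| = 90° − |δ| = 90° − 13.2° = 76.8° in the northern hemisphere.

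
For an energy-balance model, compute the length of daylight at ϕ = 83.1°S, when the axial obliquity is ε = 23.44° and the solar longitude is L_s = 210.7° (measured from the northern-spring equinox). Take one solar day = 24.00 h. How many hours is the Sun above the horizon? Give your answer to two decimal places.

Solar declination: sin δ = sin ε · sin L_s = sin 23.44° × sin 210.7° = -0.20309, so δ = -11.718°.
Sunrise equation: cos h₀ = −tan ϕ · tan δ = -1.7139 ≤ −1, so the Sun never sets (polar day) and h₀ = π.
Daylight = 2h₀/(2π) × 24.00 h = (3.1416/π) × 24.00 = 24.00 h.

24.00 h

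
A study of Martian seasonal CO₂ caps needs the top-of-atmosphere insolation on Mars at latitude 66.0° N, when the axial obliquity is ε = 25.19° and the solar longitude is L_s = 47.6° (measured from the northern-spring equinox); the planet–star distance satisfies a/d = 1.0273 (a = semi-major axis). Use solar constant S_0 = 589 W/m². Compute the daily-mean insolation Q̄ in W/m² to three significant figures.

Solar declination: sin δ = sin ε · sin L_s = sin 25.19° × sin 47.6° = 0.31430, so δ = +18.319°.
cos h₀ = −tan(+66.0°) tan(+18.319°) = -0.7436, h₀ = 2.4093 rad.
Bracket: h₀ sin ϕ sin δ + cos ϕ cos δ sin h₀ = 2.4093×0.91355×0.31430 + 0.40674×0.94932×0.66860 = 0.691779 + 0.258164 = 0.949943.
Inverse-square distance factor (a/d)² = 1.0273² = 1.055345.
Q̄ = (S_0/π) × 1.055345 × [bracket] = (589/π) × 1.055345 × 0.949943 = 188.0 W/m².

Q̄ ≈ 188 W/m²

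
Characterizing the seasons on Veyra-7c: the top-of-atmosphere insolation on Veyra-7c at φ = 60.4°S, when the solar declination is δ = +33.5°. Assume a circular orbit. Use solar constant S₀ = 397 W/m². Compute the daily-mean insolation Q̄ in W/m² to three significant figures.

cos H₀ = −tan(-60.4°) tan(+33.500°) = 1.1651 ≥ 1 ⇒ polar night, H₀ = 0 and Q̄ = 0.

Q̄ ≈ 0.00 W/m²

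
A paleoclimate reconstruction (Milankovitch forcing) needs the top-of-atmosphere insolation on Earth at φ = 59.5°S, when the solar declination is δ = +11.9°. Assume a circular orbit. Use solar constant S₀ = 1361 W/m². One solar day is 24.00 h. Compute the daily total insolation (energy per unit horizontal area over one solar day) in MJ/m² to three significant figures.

9.35 MJ/m²

cos H₀ = −tan(-59.5°) tan(+11.900°) = 0.3578, H₀ = 1.2049 rad.
Bracket: H₀ sin φ sin δ + cos φ cos δ sin H₀ = 1.2049×-0.86163×0.20620 + 0.50754×0.97851×0.93382 = -0.214072 + 0.463766 = 0.249694.
Q̄ = (S₀/π) × [bracket] = (1361/π) × 0.249694 = 108.17 W/m².
Daily total = Q̄ × 24.00 h × 3600 s/h = 108.17 × 24.00 × 3600 / 10⁶ = 9.346 MJ/m².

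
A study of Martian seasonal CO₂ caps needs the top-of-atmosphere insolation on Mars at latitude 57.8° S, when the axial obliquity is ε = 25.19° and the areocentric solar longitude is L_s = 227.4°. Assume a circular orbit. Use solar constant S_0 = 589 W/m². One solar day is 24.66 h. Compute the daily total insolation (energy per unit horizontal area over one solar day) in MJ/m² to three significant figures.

sin δ = sin 25.19° × sin 227.4° = -0.31330, so δ = -18.258°.
cos h₀ = −tan(-57.8°) tan(-18.258°) = -0.5239, h₀ = 2.1222 rad.
Bracket: h₀ sin ϕ sin δ + cos ϕ cos δ sin h₀ = 2.1222×-0.84619×-0.31330 + 0.53288×0.94965×0.85179 = 0.562619 + 0.431048 = 0.993667.
Q̄ = (S_0/π) × [bracket] = (589/π) × 0.993667 = 186.30 W/m².
Daily total = Q̄ × 24.66 h × 3600 s/h = 186.30 × 24.66 × 3600 / 10⁶ = 16.54 MJ/m².

16.5 MJ/m²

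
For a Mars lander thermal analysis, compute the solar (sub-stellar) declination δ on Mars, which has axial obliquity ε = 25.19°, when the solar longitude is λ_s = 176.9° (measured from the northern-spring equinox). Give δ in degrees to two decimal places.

sin δ = sin ε · sin λ_s = sin 25.19° × sin 176.9° = 0.023017.
δ = arcsin(0.023017) = +1.32°.

δ = +1.32°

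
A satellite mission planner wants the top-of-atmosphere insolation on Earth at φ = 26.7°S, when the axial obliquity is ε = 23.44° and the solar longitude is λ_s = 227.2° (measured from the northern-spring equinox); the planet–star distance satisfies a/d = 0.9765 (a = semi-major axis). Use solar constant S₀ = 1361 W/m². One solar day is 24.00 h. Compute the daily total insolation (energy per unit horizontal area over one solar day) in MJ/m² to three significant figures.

Solar declination: sin δ = sin ε · sin λ_s = sin 23.44° × sin 227.2° = -0.29187, so δ = -16.970°.
cos H₀ = −tan(-26.7°) tan(-16.970°) = -0.1535, H₀ = 1.7249 rad.
Bracket: H₀ sin φ sin δ + cos φ cos δ sin H₀ = 1.7249×-0.44932×-0.29187 + 0.89337×0.95646×0.98815 = 0.226209 + 0.844347 = 1.070556.
Inverse-square distance factor (a/d)² = 0.9765² = 0.953552.
Q̄ = (S₀/π) × 0.953552 × [bracket] = (1361/π) × 0.953552 × 1.070556 = 442.24 W/m².
Daily total = Q̄ × 24.00 h × 3600 s/h = 442.24 × 24.00 × 3600 / 10⁶ = 38.21 MJ/m².

38.2 MJ/m²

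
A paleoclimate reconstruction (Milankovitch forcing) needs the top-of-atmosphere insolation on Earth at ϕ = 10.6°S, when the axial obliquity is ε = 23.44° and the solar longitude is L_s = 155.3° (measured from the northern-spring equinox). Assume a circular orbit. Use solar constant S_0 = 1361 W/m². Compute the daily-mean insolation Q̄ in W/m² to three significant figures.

Q̄ ≈ 399 W/m²

Solar declination: sin δ = sin ε · sin L_s = sin 23.44° × sin 155.3° = 0.16622, so δ = +9.568°.
cos h₀ = −tan(-10.6°) tan(+9.568°) = 0.0315, h₀ = 1.5392 rad.
Bracket: h₀ sin ϕ sin δ + cos ϕ cos δ sin h₀ = 1.5392×-0.18395×0.16622 + 0.98294×0.98609×0.99950 = -0.047063 + 0.968783 = 0.921720.
Q̄ = (S_0/π) × [bracket] = (1361/π) × 0.921720 = 399.3 W/m².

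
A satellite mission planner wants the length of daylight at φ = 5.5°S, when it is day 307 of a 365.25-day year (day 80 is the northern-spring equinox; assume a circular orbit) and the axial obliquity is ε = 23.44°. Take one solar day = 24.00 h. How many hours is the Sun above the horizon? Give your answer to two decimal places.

12.21 h

Solar longitude: λ_s = 360° × (307 − 80)/365.25 = 223.737°.
sin δ = sin 23.44° × sin 223.737° = -0.27501, so δ = -15.963°.
cos H₀ = −tan φ · tan δ = −tan(-5.5°) × tan(-15.963°) = -0.0275, so H₀ = 1.5983 rad = 91.58°.
Daylight = 2H₀/(2π) × 24.00 h = (1.5983/π) × 24.00 = 12.21 h.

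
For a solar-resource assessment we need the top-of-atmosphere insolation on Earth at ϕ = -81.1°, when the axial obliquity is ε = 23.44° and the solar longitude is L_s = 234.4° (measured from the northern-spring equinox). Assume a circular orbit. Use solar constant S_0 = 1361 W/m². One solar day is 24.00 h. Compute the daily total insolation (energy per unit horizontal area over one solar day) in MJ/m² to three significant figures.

Solar declination: sin δ = sin ε · sin L_s = sin 23.44° × sin 234.4° = -0.32344, so δ = -18.871°.
cos h₀ = −tan(-81.1°) tan(-18.871°) = -2.1828 ≤ −1 ⇒ polar day, h₀ = π.
Bracket: h₀ sin ϕ sin δ + cos ϕ cos δ sin h₀ = 3.1416×-0.98796×-0.32344 + 0.15471×0.94625×0.00000 = 1.003885 + 0.000000 = 1.003885.
Q̄ = (S_0/π) × [bracket] = (1361/π) × 1.003885 = 434.90 W/m².
Daily total = Q̄ × 24.00 h × 3600 s/h = 434.90 × 24.00 × 3600 / 10⁶ = 37.58 MJ/m².

37.6 MJ/m²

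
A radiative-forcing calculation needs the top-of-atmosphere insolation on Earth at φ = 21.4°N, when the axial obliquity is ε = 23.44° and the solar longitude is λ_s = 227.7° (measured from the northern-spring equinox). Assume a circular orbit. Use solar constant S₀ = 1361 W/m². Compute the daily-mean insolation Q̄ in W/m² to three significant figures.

Solar declination: sin δ = sin ε · sin λ_s = sin 23.44° × sin 227.7° = -0.29422, so δ = -17.111°.
cos H₀ = −tan(+21.4°) tan(-17.111°) = 0.1206, H₀ = 1.4499 rad.
Bracket: H₀ sin φ sin δ + cos φ cos δ sin H₀ = 1.4499×0.36488×-0.29422 + 0.93106×0.95574×0.99270 = -0.155654 + 0.883355 = 0.727701.
Q̄ = (S₀/π) × [bracket] = (1361/π) × 0.727701 = 315.3 W/m².

Q̄ ≈ 315 W/m²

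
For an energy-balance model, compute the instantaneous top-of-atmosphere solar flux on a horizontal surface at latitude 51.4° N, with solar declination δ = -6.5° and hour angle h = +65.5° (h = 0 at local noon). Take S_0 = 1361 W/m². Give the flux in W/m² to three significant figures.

cos θ_z = sin ϕ sin δ + cos ϕ cos δ cos h = -0.088471 + 0.257056 = 0.168585.
Flux = S_0 · cos θ_z = 1361 × 0.168585 = 229.4 W/m².

229 W/m²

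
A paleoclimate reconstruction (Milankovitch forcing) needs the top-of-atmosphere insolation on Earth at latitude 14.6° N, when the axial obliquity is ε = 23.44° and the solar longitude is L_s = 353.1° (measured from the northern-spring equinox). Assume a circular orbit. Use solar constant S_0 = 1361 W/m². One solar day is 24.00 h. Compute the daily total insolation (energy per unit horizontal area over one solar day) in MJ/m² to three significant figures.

35.5 MJ/m²

Solar declination: sin δ = sin ε · sin L_s = sin 23.44° × sin 353.1° = -0.04779, so δ = -2.739°.
cos h₀ = −tan(+14.6°) tan(-2.739°) = 0.0125, h₀ = 1.5583 rad.
Bracket: h₀ sin ϕ sin δ + cos ϕ cos δ sin h₀ = 1.5583×0.25207×-0.04779 + 0.96771×0.99886×0.99992 = -0.018772 + 0.966529 = 0.947757.
Q̄ = (S_0/π) × [bracket] = (1361/π) × 0.947757 = 410.59 W/m².
Daily total = Q̄ × 24.00 h × 3600 s/h = 410.59 × 24.00 × 3600 / 10⁶ = 35.47 MJ/m².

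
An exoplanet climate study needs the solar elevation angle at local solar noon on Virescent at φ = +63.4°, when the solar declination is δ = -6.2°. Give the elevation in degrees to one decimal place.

At local noon the hour angle is zero, so the zenith angle equals |φ − δ| = |+63.4° − (-6.200°)| = 69.600°.
Elevation = 90° − 69.600° = 20.4°.

20.4°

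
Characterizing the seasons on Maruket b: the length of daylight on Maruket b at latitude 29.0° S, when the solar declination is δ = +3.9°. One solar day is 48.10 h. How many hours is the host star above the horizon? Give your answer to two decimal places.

23.47 h

cos H₀ = −tan φ · tan δ = −tan(-29.0°) × tan(+3.900°) = 0.0378, so H₀ = 1.5330 rad = 87.83°.
Daylight = 2H₀/(2π) × 48.10 h = (1.5330/π) × 48.10 = 23.47 h.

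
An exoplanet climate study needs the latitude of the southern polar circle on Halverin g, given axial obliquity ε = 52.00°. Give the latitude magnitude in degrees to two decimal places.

The polar circle is the lowest latitude that experiences at least one full rotation of continuous darkness at the northern-summer solstice; it lies at |φ| = 90° − ε = 90° − 52.00° = 38.00°.

38.00°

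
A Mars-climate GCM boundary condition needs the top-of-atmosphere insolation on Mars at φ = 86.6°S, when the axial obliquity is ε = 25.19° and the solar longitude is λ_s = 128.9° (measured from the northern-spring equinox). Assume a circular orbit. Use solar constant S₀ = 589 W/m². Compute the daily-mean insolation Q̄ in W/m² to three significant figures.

Q̄ ≈ 0.00 W/m²

Solar declination: sin δ = sin ε · sin λ_s = sin 25.19° × sin 128.9° = 0.33124, so δ = +19.344°.
cos H₀ = −tan(-86.6°) tan(+19.344°) = 5.9089 ≥ 1 ⇒ polar night, H₀ = 0 and Q̄ = 0.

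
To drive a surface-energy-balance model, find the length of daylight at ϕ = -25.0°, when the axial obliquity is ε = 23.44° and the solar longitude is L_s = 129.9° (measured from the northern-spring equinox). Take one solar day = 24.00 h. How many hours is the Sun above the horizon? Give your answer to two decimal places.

Solar declination: sin δ = sin ε · sin L_s = sin 23.44° × sin 129.9° = 0.30517, so δ = +17.768°.
cos h₀ = −tan ϕ · tan δ = −tan(-25.0°) × tan(+17.768°) = 0.1494, so h₀ = 1.4208 rad = 81.41°.
Daylight = 2h₀/(2π) × 24.00 h = (1.4208/π) × 24.00 = 10.85 h.

10.85 h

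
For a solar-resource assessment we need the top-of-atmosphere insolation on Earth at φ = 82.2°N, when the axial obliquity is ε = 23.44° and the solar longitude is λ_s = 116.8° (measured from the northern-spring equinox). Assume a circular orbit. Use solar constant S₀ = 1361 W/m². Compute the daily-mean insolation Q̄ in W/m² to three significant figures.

Q̄ ≈ 479 W/m²

Solar declination: sin δ = sin ε · sin λ_s = sin 23.44° × sin 116.8° = 0.35506, so δ = +20.797°.
cos H₀ = −tan(+82.2°) tan(+20.797°) = -2.7727 ≤ −1 ⇒ polar day, H₀ = π.
Bracket: H₀ sin φ sin δ + cos φ cos δ sin H₀ = 3.1416×0.99075×0.35506 + 0.13572×0.93484×0.00000 = 1.105139 + 0.000000 = 1.105139.
Q̄ = (S₀/π) × [bracket] = (1361/π) × 1.105139 = 478.8 W/m².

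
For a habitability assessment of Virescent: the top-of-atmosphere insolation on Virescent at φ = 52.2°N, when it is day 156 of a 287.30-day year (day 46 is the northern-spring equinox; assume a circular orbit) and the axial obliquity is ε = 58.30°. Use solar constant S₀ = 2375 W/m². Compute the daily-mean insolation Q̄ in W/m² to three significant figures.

Q̄ ≈ 1.08e+03 W/m²

Solar longitude: λ_s = 360° × (156 − 46)/287.30 = 137.835°.
sin δ = sin 58.30° × sin 137.835° = 0.57112, so δ = +34.829°.
cos H₀ = −tan(+52.2°) tan(+34.829°) = -0.8970, H₀ = 2.6836 rad.
Bracket: H₀ sin φ sin δ + cos φ cos δ sin H₀ = 2.6836×0.79016×0.57112 + 0.61291×0.82087×0.44210 = 1.211045 + 0.222429 = 1.433474.
Q̄ = (S₀/π) × [bracket] = (2375/π) × 1.433474 = 1084 W/m².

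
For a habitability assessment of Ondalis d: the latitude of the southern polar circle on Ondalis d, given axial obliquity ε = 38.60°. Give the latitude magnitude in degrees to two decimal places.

51.40°

The polar circle is the lowest latitude that experiences at least one full rotation of continuous darkness at the northern-summer solstice; it lies at |φ| = 90° − ε = 90° − 38.60° = 51.40°.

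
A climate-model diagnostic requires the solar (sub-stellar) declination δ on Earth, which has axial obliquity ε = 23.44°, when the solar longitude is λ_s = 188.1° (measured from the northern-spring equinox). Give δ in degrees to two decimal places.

δ = -3.21°

sin δ = sin ε · sin λ_s = sin 23.44° × sin 188.1° = -0.056049.
δ = arcsin(-0.056049) = -3.21°.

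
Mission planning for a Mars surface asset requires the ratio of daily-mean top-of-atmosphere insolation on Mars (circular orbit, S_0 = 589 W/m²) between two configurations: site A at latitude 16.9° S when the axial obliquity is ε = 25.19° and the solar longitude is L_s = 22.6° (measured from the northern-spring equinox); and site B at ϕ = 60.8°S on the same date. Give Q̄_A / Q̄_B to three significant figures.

Q̄_A / Q̄_B ≈ 3.13

— Configuration A (ϕ=-16.9°):
Solar declination: sin δ = sin ε · sin L_s = sin 25.19° × sin 22.6° = 0.16356, so δ = +9.414°.
cos h₀ = −tan(-16.9°) tan(+9.414°) = 0.0504, h₀ = 1.5204 rad.
Bracket: h₀ sin ϕ sin δ + cos ϕ cos δ sin h₀ = 1.5204×-0.29070×0.16356 + 0.95681×0.98653×0.99873 = -0.072290 + 0.942723 = 0.870433.
Q̄ = (S_0/π) × [bracket] = (589/π) × 0.870433 = 163.19 W/m².
— Configuration B (ϕ=-60.8°):
cos h₀ = −tan(-60.8°) tan(+9.414°) = 0.2967, h₀ = 1.2696 rad.
Bracket: h₀ sin ϕ sin δ + cos ϕ cos δ sin h₀ = 1.2696×-0.87292×0.16356 + 0.48786×0.98653×0.95498 = -0.181267 + 0.459621 = 0.278354.
Q̄ = (S_0/π) × [bracket] = (589/π) × 0.278354 = 52.187 W/m².
Ratio Q̄_A / Q̄_B = 163.19 / 52.187 = 3.127.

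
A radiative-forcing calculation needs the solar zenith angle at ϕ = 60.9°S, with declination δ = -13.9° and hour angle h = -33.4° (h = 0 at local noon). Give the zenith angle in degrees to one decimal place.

cos θ_z = sin ϕ sin δ + cos ϕ cos δ cos h = 0.209905 + 0.394126 = 0.604031.
θ_z = arccos(0.604031) = 52.8°.

θ_z = 52.8°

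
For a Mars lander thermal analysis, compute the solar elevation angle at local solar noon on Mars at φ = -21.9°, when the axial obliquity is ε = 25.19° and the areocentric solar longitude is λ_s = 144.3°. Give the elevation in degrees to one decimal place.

53.7°

sin δ = sin 25.19° × sin 144.3° = 0.24837, so δ = +14.381°.
At local noon the hour angle is zero, so the zenith angle equals |φ − δ| = |-21.9° − (+14.381°)| = 36.281°.
Elevation = 90° − 36.281° = 53.7°.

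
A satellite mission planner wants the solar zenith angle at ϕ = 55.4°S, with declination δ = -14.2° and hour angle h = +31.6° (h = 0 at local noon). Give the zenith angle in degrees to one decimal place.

cos θ_z = sin ϕ sin δ + cos ϕ cos δ cos h = 0.201921 + 0.468870 = 0.670791.
θ_z = arccos(0.670791) = 47.9°.

θ_z = 47.9°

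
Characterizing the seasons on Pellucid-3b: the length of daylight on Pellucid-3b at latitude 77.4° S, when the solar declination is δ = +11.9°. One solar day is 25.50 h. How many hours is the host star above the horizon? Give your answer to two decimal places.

2.76 h

cos H₀ = −tan φ · tan δ = −tan(-77.4°) × tan(+11.900°) = 0.9428, so H₀ = 0.3400 rad = 19.48°.
Daylight = 2H₀/(2π) × 25.50 h = (0.3400/π) × 25.50 = 2.76 h.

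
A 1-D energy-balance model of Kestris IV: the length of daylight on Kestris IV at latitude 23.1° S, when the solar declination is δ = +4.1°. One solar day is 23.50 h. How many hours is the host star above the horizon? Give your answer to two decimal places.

11.52 h

cos h₀ = −tan ϕ · tan δ = −tan(-23.1°) × tan(+4.100°) = 0.0306, so h₀ = 1.5402 rad = 88.25°.
Daylight = 2h₀/(2π) × 23.50 h = (1.5402/π) × 23.50 = 11.52 h.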